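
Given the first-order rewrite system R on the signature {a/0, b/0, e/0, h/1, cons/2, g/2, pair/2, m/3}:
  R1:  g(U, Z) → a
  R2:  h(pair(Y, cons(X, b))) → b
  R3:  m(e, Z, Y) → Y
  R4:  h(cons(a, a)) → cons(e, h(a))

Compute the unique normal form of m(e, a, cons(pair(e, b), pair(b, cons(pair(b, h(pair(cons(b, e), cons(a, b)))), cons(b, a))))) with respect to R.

cons(pair(e, b), pair(b, cons(pair(b, b), cons(b, a))))

1. m(e, a, cons(pair(e, b), pair(b, cons(pair(b, h(pair(cons(b, e), cons(a, b)))), cons(b, a)))))  →  cons(pair(e, b), pair(b, cons(pair(b, h(pair(cons(b, e), cons(a, b)))), cons(b, a))))   [R3 at ε]
2. cons(pair(e, b), pair(b, cons(pair(b, h(pair(cons(b, e), cons(a, b)))), cons(b, a))))  →  cons(pair(e, b), pair(b, cons(pair(b, b), cons(b, a))))   [R2 at 2.2.1.2]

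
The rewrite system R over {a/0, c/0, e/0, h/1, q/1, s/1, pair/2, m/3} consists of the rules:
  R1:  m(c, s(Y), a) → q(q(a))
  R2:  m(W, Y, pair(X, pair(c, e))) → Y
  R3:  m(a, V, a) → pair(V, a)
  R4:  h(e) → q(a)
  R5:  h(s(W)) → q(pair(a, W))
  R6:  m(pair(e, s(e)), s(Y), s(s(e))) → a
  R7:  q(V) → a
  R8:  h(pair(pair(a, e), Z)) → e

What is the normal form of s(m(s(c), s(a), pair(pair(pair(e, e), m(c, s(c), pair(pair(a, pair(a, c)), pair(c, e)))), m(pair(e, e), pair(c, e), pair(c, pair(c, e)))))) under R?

1. s(m(s(c), s(a), pair(pair(pair(e, e), m(c, s(c), pair(pair(a, pair(a, c)), pair(c, e)))), m(pair(e, e), pair(c, e), pair(c, pair(c, e))))))  →  s(m(s(c), s(a), pair(pair(pair(e, e), s(c)), m(pair(e, e), pair(c, e), pair(c, pair(c, e))))))   [R2 at 1.3.1.2]
2. s(m(s(c), s(a), pair(pair(pair(e, e), s(c)), m(pair(e, e), pair(c, e), pair(c, pair(c, e))))))  →  s(m(s(c), s(a), pair(pair(pair(e, e), s(c)), pair(c, e))))   [R2 at 1.3.2]
3. s(m(s(c), s(a), pair(pair(pair(e, e), s(c)), pair(c, e))))  →  s(s(a))   [R2 at 1]

s(s(a))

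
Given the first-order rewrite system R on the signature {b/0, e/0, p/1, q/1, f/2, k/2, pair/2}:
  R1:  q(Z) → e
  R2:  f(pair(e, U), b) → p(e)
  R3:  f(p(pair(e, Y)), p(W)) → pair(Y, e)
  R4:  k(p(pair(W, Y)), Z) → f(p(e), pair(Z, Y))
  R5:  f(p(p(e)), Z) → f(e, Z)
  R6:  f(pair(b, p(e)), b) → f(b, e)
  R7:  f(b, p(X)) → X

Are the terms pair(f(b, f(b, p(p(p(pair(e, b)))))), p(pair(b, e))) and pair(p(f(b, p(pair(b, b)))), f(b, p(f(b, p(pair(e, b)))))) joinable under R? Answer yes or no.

no — NF(t₁) = pair(p(pair(e, b)), p(pair(b, e))), NF(t₂) = pair(p(pair(b, b)), pair(e, b))

Reduce t₁ = pair(f(b, f(b, p(p(p(pair(e, b)))))), p(pair(b, e))):
1. pair(f(b, f(b, p(p(p(pair(e, b)))))), p(pair(b, e)))  →  pair(f(b, p(p(pair(e, b)))), p(pair(b, e)))   [R7 at 1.2]
2. pair(f(b, p(p(pair(e, b)))), p(pair(b, e)))  →  pair(p(pair(e, b)), p(pair(b, e)))   [R7 at 1]

Reduce t₂ = pair(p(f(b, p(pair(b, b)))), f(b, p(f(b, p(pair(e, b)))))):
1. pair(p(f(b, p(pair(b, b)))), f(b, p(f(b, p(pair(e, b))))))  →  pair(p(pair(b, b)), f(b, p(f(b, p(pair(e, b))))))   [R7 at 1.1]
2. pair(p(pair(b, b)), f(b, p(f(b, p(pair(e, b))))))  →  pair(p(pair(b, b)), f(b, p(pair(e, b))))   [R7 at 2]
3. pair(p(pair(b, b)), f(b, p(pair(e, b))))  →  pair(p(pair(b, b)), pair(e, b))   [R7 at 2]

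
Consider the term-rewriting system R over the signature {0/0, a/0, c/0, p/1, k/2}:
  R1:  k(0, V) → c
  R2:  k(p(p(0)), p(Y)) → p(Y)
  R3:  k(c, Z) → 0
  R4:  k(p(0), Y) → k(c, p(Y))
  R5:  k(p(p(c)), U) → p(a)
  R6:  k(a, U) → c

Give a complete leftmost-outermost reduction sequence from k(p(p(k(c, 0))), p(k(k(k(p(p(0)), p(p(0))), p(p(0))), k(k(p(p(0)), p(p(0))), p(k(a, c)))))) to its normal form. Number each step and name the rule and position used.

p(p(c))

1. k(p(p(k(c, 0))), p(k(k(k(p(p(0)), p(p(0))), p(p(0))), k(k(p(p(0)), p(p(0))), p(k(a, c))))))  →  k(p(p(0)), p(k(k(k(p(p(0)), p(p(0))), p(p(0))), k(k(p(p(0)), p(p(0))), p(k(a, c))))))   [R3 at 1.1.1]
2. k(p(p(0)), p(k(k(k(p(p(0)), p(p(0))), p(p(0))), k(k(p(p(0)), p(p(0))), p(k(a, c))))))  →  p(k(k(k(p(p(0)), p(p(0))), p(p(0))), k(k(p(p(0)), p(p(0))), p(k(a, c)))))   [R2 at ε]
3. p(k(k(k(p(p(0)), p(p(0))), p(p(0))), k(k(p(p(0)), p(p(0))), p(k(a, c)))))  →  p(k(k(p(p(0)), p(p(0))), k(k(p(p(0)), p(p(0))), p(k(a, c)))))   [R2 at 1.1.1]
4. p(k(k(p(p(0)), p(p(0))), k(k(p(p(0)), p(p(0))), p(k(a, c)))))  →  p(k(p(p(0)), k(k(p(p(0)), p(p(0))), p(k(a, c)))))   [R2 at 1.1]
5. p(k(p(p(0)), k(k(p(p(0)), p(p(0))), p(k(a, c)))))  →  p(k(p(p(0)), k(p(p(0)), p(k(a, c)))))   [R2 at 1.2.1]
6. p(k(p(p(0)), k(p(p(0)), p(k(a, c)))))  →  p(k(p(p(0)), p(k(a, c))))   [R2 at 1.2]
7. p(k(p(p(0)), p(k(a, c))))  →  p(p(k(a, c)))   [R2 at 1]
8. p(p(k(a, c)))  →  p(p(c))   [R6 at 1.1]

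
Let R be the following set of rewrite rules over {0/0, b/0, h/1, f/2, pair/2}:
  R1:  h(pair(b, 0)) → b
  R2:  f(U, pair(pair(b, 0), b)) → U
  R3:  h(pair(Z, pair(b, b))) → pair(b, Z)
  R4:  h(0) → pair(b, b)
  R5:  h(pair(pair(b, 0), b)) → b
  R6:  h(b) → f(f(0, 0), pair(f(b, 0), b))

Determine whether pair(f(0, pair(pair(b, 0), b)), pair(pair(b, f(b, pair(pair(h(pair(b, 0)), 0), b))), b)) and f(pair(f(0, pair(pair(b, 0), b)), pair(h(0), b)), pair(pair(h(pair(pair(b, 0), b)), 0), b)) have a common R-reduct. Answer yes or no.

yes — NF(t₁) = pair(0, pair(pair(b, b), b)), NF(t₂) = pair(0, pair(pair(b, b), b))

Reduce t₁ = pair(f(0, pair(pair(b, 0), b)), pair(pair(b, f(b, pair(pair(h(pair(b, 0)), 0), b))), b)):
1. pair(f(0, pair(pair(b, 0), b)), pair(pair(b, f(b, pair(pair(h(pair(b, 0)), 0), b))), b))  →  pair(0, pair(pair(b, f(b, pair(pair(h(pair(b, 0)), 0), b))), b))   [R2 at 1]
2. pair(0, pair(pair(b, f(b, pair(pair(h(pair(b, 0)), 0), b))), b))  →  pair(0, pair(pair(b, f(b, pair(pair(b, 0), b))), b))   [R1 at 2.1.2.2.1.1]
3. pair(0, pair(pair(b, f(b, pair(pair(b, 0), b))), b))  →  pair(0, pair(pair(b, b), b))   [R2 at 2.1.2]

Reduce t₂ = f(pair(f(0, pair(pair(b, 0), b)), pair(h(0), b)), pair(pair(h(pair(pair(b, 0), b)), 0), b)):
1. f(pair(f(0, pair(pair(b, 0), b)), pair(h(0), b)), pair(pair(h(pair(pair(b, 0), b)), 0), b))  →  f(pair(0, pair(h(0), b)), pair(pair(h(pair(pair(b, 0), b)), 0), b))   [R2 at 1.1]
2. f(pair(0, pair(h(0), b)), pair(pair(h(pair(pair(b, 0), b)), 0), b))  →  f(pair(0, pair(pair(b, b), b)), pair(pair(h(pair(pair(b, 0), b)), 0), b))   [R4 at 1.2.1]
3. f(pair(0, pair(pair(b, b), b)), pair(pair(h(pair(pair(b, 0), b)), 0), b))  →  f(pair(0, pair(pair(b, b), b)), pair(pair(b, 0), b))   [R5 at 2.1.1]
4. f(pair(0, pair(pair(b, b), b)), pair(pair(b, 0), b))  →  pair(0, pair(pair(b, b), b))   [R2 at ε]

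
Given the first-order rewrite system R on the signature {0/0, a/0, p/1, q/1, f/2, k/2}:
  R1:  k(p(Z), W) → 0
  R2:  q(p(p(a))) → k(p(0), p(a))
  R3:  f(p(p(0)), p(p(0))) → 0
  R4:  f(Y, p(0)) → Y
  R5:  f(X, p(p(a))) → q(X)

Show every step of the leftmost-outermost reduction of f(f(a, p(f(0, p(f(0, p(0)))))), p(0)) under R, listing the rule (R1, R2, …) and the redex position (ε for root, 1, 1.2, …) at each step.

a

1. f(f(a, p(f(0, p(f(0, p(0)))))), p(0))  →  f(a, p(f(0, p(f(0, p(0))))))   [R4 at ε]
2. f(a, p(f(0, p(f(0, p(0))))))  →  f(a, p(f(0, p(0))))   [R4 at 2.1.2.1]
3. f(a, p(f(0, p(0))))  →  f(a, p(0))   [R4 at 2.1]
4. f(a, p(0))  →  a   [R4 at ε]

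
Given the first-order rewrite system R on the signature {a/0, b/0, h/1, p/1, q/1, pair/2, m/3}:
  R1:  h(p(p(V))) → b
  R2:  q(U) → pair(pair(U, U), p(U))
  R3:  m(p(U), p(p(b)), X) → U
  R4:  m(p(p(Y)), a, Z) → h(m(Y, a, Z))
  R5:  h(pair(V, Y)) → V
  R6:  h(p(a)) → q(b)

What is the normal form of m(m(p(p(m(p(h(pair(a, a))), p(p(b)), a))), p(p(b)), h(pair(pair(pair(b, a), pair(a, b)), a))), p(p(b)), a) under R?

a

1. m(m(p(p(m(p(h(pair(a, a))), p(p(b)), a))), p(p(b)), h(pair(pair(pair(b, a), pair(a, b)), a))), p(p(b)), a)  →  m(p(m(p(h(pair(a, a))), p(p(b)), a)), p(p(b)), a)   [R3 at 1]
2. m(p(m(p(h(pair(a, a))), p(p(b)), a)), p(p(b)), a)  →  m(p(h(pair(a, a))), p(p(b)), a)   [R3 at ε]
3. m(p(h(pair(a, a))), p(p(b)), a)  →  h(pair(a, a))   [R3 at ε]
4. h(pair(a, a))  →  a   [R5 at ε]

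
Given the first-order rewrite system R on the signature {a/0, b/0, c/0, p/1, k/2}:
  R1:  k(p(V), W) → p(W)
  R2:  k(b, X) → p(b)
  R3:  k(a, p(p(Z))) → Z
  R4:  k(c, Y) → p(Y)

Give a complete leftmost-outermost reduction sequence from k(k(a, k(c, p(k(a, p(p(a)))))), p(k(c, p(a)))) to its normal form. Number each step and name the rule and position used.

p(a)

1. k(k(a, k(c, p(k(a, p(p(a)))))), p(k(c, p(a))))  →  k(k(a, p(p(k(a, p(p(a)))))), p(k(c, p(a))))   [R4 at 1.2]
2. k(k(a, p(p(k(a, p(p(a)))))), p(k(c, p(a))))  →  k(k(a, p(p(a))), p(k(c, p(a))))   [R3 at 1]
3. k(k(a, p(p(a))), p(k(c, p(a))))  →  k(a, p(k(c, p(a))))   [R3 at 1]
4. k(a, p(k(c, p(a))))  →  k(a, p(p(p(a))))   [R4 at 2.1]
5. k(a, p(p(p(a))))  →  p(a)   [R3 at ε]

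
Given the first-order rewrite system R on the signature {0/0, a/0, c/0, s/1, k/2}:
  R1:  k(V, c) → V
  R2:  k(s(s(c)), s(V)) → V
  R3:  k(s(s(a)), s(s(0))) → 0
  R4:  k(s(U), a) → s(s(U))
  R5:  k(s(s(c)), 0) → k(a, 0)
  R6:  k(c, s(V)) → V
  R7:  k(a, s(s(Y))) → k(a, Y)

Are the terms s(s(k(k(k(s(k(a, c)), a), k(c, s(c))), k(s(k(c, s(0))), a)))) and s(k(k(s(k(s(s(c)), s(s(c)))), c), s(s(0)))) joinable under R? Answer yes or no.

Reduce t₁ = s(s(k(k(k(s(k(a, c)), a), k(c, s(c))), k(s(k(c, s(0))), a)))):
1. s(s(k(k(k(s(k(a, c)), a), k(c, s(c))), k(s(k(c, s(0))), a))))  →  s(s(k(k(s(s(k(a, c))), k(c, s(c))), k(s(k(c, s(0))), a))))   [R4 at 1.1.1.1]
2. s(s(k(k(s(s(k(a, c))), k(c, s(c))), k(s(k(c, s(0))), a))))  →  s(s(k(k(s(s(a)), k(c, s(c))), k(s(k(c, s(0))), a))))   [R1 at 1.1.1.1.1.1]
3. s(s(k(k(s(s(a)), k(c, s(c))), k(s(k(c, s(0))), a))))  →  s(s(k(k(s(s(a)), c), k(s(k(c, s(0))), a))))   [R6 at 1.1.1.2]
4. s(s(k(k(s(s(a)), c), k(s(k(c, s(0))), a))))  →  s(s(k(s(s(a)), k(s(k(c, s(0))), a))))   [R1 at 1.1.1]
5. s(s(k(s(s(a)), k(s(k(c, s(0))), a))))  →  s(s(k(s(s(a)), s(s(k(c, s(0)))))))   [R4 at 1.1.2]
6. s(s(k(s(s(a)), s(s(k(c, s(0)))))))  →  s(s(k(s(s(a)), s(s(0)))))   [R6 at 1.1.2.1.1]
7. s(s(k(s(s(a)), s(s(0)))))  →  s(s(0))   [R3 at 1.1]

Reduce t₂ = s(k(k(s(k(s(s(c)), s(s(c)))), c), s(s(0)))):
1. s(k(k(s(k(s(s(c)), s(s(c)))), c), s(s(0))))  →  s(k(s(k(s(s(c)), s(s(c)))), s(s(0))))   [R1 at 1.1]
2. s(k(s(k(s(s(c)), s(s(c)))), s(s(0))))  →  s(k(s(s(c)), s(s(0))))   [R2 at 1.1.1]
3. s(k(s(s(c)), s(s(0))))  →  s(s(0))   [R2 at 1]

yes — NF(t₁) = s(s(0)), NF(t₂) = s(s(0))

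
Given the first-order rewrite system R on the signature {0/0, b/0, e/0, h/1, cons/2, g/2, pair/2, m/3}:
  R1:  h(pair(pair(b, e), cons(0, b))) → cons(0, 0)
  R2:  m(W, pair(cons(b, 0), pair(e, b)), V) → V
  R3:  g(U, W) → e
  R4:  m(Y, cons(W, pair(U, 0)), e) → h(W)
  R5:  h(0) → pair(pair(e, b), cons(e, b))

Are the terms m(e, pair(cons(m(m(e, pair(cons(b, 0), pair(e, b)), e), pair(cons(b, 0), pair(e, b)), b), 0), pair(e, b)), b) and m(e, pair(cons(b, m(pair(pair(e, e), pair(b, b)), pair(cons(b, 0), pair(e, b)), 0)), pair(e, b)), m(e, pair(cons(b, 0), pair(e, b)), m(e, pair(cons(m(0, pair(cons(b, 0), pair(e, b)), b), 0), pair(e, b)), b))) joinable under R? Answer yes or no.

yes — NF(t₁) = b, NF(t₂) = b

Reduce t₁ = m(e, pair(cons(m(m(e, pair(cons(b, 0), pair(e, b)), e), pair(cons(b, 0), pair(e, b)), b), 0), pair(e, b)), b):
1. m(e, pair(cons(m(m(e, pair(cons(b, 0), pair(e, b)), e), pair(cons(b, 0), pair(e, b)), b), 0), pair(e, b)), b)  →  m(e, pair(cons(b, 0), pair(e, b)), b)   [R2 at 2.1.1]
2. m(e, pair(cons(b, 0), pair(e, b)), b)  →  b   [R2 at ε]

Reduce t₂ = m(e, pair(cons(b, m(pair(pair(e, e), pair(b, b)), pair(cons(b, 0), pair(e, b)), 0)), pair(e, b)), m(e, pair(cons(b, 0), pair(e, b)), m(e, pair(cons(m(0, pair(cons(b, 0), pair(e, b)), b), 0), pair(e, b)), b))):
1. m(e, pair(cons(b, m(pair(pair(e, e), pair(b, b)), pair(cons(b, 0), pair(e, b)), 0)), pair(e, b)), m(e, pair(cons(b, 0), pair(e, b)), m(e, pair(cons(m(0, pair(cons(b, 0), pair(e, b)), b), 0), pair(e, b)), b)))  →  m(e, pair(cons(b, 0), pair(e, b)), m(e, pair(cons(b, 0), pair(e, b)), m(e, pair(cons(m(0, pair(cons(b, 0), pair(e, b)), b), 0), pair(e, b)), b)))   [R2 at 2.1.2]
2. m(e, pair(cons(b, 0), pair(e, b)), m(e, pair(cons(b, 0), pair(e, b)), m(e, pair(cons(m(0, pair(cons(b, 0), pair(e, b)), b), 0), pair(e, b)), b)))  →  m(e, pair(cons(b, 0), pair(e, b)), m(e, pair(cons(m(0, pair(cons(b, 0), pair(e, b)), b), 0), pair(e, b)), b))   [R2 at ε]
3. m(e, pair(cons(b, 0), pair(e, b)), m(e, pair(cons(m(0, pair(cons(b, 0), pair(e, b)), b), 0), pair(e, b)), b))  →  m(e, pair(cons(m(0, pair(cons(b, 0), pair(e, b)), b), 0), pair(e, b)), b)   [R2 at ε]
4. m(e, pair(cons(m(0, pair(cons(b, 0), pair(e, b)), b), 0), pair(e, b)), b)  →  m(e, pair(cons(b, 0), pair(e, b)), b)   [R2 at 2.1.1]
5. m(e, pair(cons(b, 0), pair(e, b)), b)  →  b   [R2 at ε]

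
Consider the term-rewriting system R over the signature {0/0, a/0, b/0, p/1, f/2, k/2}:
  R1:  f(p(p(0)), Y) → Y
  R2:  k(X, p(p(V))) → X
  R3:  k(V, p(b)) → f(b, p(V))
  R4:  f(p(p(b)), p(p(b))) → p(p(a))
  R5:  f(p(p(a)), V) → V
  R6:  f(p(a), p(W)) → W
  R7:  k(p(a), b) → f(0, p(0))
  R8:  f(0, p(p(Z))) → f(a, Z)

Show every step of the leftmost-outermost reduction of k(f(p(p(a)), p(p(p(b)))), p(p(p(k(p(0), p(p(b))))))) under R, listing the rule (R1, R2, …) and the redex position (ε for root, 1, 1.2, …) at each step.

1. k(f(p(p(a)), p(p(p(b)))), p(p(p(k(p(0), p(p(b)))))))  →  f(p(p(a)), p(p(p(b))))   [R2 at ε]
2. f(p(p(a)), p(p(p(b))))  →  p(p(p(b)))   [R5 at ε]

p(p(p(b)))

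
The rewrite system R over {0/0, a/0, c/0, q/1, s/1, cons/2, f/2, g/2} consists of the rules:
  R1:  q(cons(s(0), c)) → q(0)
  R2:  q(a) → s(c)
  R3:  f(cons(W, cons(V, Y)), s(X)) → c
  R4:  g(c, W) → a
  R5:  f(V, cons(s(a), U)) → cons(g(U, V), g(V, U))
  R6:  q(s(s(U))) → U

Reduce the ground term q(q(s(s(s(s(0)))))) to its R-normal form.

0

1. q(q(s(s(s(s(0))))))  →  q(s(s(0)))   [R6 at 1]
2. q(s(s(0)))  →  0   [R6 at ε]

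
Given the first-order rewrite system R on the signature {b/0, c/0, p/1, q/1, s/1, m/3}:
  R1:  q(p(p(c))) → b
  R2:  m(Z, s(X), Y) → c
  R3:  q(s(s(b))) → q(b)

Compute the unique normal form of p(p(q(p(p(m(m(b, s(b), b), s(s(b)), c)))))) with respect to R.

1. p(p(q(p(p(m(m(b, s(b), b), s(s(b)), c))))))  →  p(p(q(p(p(c)))))   [R2 at 1.1.1.1.1]
2. p(p(q(p(p(c)))))  →  p(p(b))   [R1 at 1.1]

p(p(b))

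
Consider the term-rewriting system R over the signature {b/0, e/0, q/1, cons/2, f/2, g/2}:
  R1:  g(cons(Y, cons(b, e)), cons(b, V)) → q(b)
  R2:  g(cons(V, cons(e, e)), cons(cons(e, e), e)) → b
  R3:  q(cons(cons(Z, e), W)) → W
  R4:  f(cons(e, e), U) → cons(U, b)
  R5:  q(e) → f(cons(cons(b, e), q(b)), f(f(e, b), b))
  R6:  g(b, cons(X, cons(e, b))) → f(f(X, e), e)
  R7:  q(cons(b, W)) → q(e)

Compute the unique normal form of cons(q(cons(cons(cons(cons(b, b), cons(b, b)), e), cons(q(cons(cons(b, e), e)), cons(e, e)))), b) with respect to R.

1. cons(q(cons(cons(cons(cons(b, b), cons(b, b)), e), cons(q(cons(cons(b, e), e)), cons(e, e)))), b)  →  cons(cons(q(cons(cons(b, e), e)), cons(e, e)), b)   [R3 at 1]
2. cons(cons(q(cons(cons(b, e), e)), cons(e, e)), b)  →  cons(cons(e, cons(e, e)), b)   [R3 at 1.1]

cons(cons(e, cons(e, e)), b)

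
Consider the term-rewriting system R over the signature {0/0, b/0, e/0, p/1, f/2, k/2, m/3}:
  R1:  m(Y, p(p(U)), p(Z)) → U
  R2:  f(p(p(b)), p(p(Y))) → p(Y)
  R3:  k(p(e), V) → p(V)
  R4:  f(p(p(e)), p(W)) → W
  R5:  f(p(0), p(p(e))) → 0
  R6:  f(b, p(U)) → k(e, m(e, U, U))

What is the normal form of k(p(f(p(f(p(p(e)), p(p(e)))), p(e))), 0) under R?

p(0)

1. k(p(f(p(f(p(p(e)), p(p(e)))), p(e))), 0)  →  k(p(f(p(p(e)), p(e))), 0)   [R4 at 1.1.1.1]
2. k(p(f(p(p(e)), p(e))), 0)  →  k(p(e), 0)   [R4 at 1.1]
3. k(p(e), 0)  →  p(0)   [R3 at ε]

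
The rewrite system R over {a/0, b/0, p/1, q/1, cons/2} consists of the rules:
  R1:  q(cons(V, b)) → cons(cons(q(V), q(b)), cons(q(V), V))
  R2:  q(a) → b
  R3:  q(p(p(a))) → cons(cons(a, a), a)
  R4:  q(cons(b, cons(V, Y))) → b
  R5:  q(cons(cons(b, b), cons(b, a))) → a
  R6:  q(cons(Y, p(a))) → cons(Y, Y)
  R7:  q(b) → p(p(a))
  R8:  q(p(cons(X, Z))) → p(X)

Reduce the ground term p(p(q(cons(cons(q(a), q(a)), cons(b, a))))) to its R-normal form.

p(p(a))

1. p(p(q(cons(cons(q(a), q(a)), cons(b, a)))))  →  p(p(q(cons(cons(b, q(a)), cons(b, a)))))   [R2 at 1.1.1.1.1]
2. p(p(q(cons(cons(b, q(a)), cons(b, a)))))  →  p(p(q(cons(cons(b, b), cons(b, a)))))   [R2 at 1.1.1.1.2]
3. p(p(q(cons(cons(b, b), cons(b, a)))))  →  p(p(a))   [R5 at 1.1]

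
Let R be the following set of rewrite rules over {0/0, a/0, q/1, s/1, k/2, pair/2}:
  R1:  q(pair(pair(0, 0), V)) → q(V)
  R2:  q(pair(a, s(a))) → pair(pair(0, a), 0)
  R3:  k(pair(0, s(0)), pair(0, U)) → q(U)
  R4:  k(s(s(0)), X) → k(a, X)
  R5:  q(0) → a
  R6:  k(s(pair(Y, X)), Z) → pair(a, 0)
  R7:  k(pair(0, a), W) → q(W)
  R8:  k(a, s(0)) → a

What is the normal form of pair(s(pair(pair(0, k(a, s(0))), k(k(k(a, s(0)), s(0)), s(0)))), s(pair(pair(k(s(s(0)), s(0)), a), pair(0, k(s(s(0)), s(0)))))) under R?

1. pair(s(pair(pair(0, k(a, s(0))), k(k(k(a, s(0)), s(0)), s(0)))), s(pair(pair(k(s(s(0)), s(0)), a), pair(0, k(s(s(0)), s(0))))))  →  pair(s(pair(pair(0, a), k(k(k(a, s(0)), s(0)), s(0)))), s(pair(pair(k(s(s(0)), s(0)), a), pair(0, k(s(s(0)), s(0))))))   [R8 at 1.1.1.2]
2. pair(s(pair(pair(0, a), k(k(k(a, s(0)), s(0)), s(0)))), s(pair(pair(k(s(s(0)), s(0)), a), pair(0, k(s(s(0)), s(0))))))  →  pair(s(pair(pair(0, a), k(k(a, s(0)), s(0)))), s(pair(pair(k(s(s(0)), s(0)), a), pair(0, k(s(s(0)), s(0))))))   [R8 at 1.1.2.1.1]
3. pair(s(pair(pair(0, a), k(k(a, s(0)), s(0)))), s(pair(pair(k(s(s(0)), s(0)), a), pair(0, k(s(s(0)), s(0))))))  →  pair(s(pair(pair(0, a), k(a, s(0)))), s(pair(pair(k(s(s(0)), s(0)), a), pair(0, k(s(s(0)), s(0))))))   [R8 at 1.1.2.1]
4. pair(s(pair(pair(0, a), k(a, s(0)))), s(pair(pair(k(s(s(0)), s(0)), a), pair(0, k(s(s(0)), s(0))))))  →  pair(s(pair(pair(0, a), a)), s(pair(pair(k(s(s(0)), s(0)), a), pair(0, k(s(s(0)), s(0))))))   [R8 at 1.1.2]
5. pair(s(pair(pair(0, a), a)), s(pair(pair(k(s(s(0)), s(0)), a), pair(0, k(s(s(0)), s(0))))))  →  pair(s(pair(pair(0, a), a)), s(pair(pair(k(a, s(0)), a), pair(0, k(s(s(0)), s(0))))))   [R4 at 2.1.1.1]
6. pair(s(pair(pair(0, a), a)), s(pair(pair(k(a, s(0)), a), pair(0, k(s(s(0)), s(0))))))  →  pair(s(pair(pair(0, a), a)), s(pair(pair(a, a), pair(0, k(s(s(0)), s(0))))))   [R8 at 2.1.1.1]
7. pair(s(pair(pair(0, a), a)), s(pair(pair(a, a), pair(0, k(s(s(0)), s(0))))))  →  pair(s(pair(pair(0, a), a)), s(pair(pair(a, a), pair(0, k(a, s(0))))))   [R4 at 2.1.2.2]
8. pair(s(pair(pair(0, a), a)), s(pair(pair(a, a), pair(0, k(a, s(0))))))  →  pair(s(pair(pair(0, a), a)), s(pair(pair(a, a), pair(0, a))))   [R8 at 2.1.2.2]

pair(s(pair(pair(0, a), a)), s(pair(pair(a, a), pair(0, a))))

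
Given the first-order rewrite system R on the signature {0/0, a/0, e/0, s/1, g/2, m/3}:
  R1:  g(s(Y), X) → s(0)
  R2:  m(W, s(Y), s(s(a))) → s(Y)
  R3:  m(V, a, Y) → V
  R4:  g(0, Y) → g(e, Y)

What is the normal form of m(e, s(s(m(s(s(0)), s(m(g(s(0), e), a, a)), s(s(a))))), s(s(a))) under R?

s(s(s(s(0))))

1. m(e, s(s(m(s(s(0)), s(m(g(s(0), e), a, a)), s(s(a))))), s(s(a)))  →  s(s(m(s(s(0)), s(m(g(s(0), e), a, a)), s(s(a)))))   [R2 at ε]
2. s(s(m(s(s(0)), s(m(g(s(0), e), a, a)), s(s(a)))))  →  s(s(s(m(g(s(0), e), a, a))))   [R2 at 1.1]
3. s(s(s(m(g(s(0), e), a, a))))  →  s(s(s(g(s(0), e))))   [R3 at 1.1.1]
4. s(s(s(g(s(0), e))))  →  s(s(s(s(0))))   [R1 at 1.1.1]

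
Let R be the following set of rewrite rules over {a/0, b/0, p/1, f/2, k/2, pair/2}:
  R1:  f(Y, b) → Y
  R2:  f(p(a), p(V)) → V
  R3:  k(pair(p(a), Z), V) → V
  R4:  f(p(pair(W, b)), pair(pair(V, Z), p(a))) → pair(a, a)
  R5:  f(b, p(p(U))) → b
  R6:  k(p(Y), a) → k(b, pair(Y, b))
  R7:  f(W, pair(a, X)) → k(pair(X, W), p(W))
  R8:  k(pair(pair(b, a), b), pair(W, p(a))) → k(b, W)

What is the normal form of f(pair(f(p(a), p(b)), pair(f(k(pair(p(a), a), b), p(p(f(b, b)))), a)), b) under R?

pair(b, pair(b, a))

1. f(pair(f(p(a), p(b)), pair(f(k(pair(p(a), a), b), p(p(f(b, b)))), a)), b)  →  pair(f(p(a), p(b)), pair(f(k(pair(p(a), a), b), p(p(f(b, b)))), a))   [R1 at ε]
2. pair(f(p(a), p(b)), pair(f(k(pair(p(a), a), b), p(p(f(b, b)))), a))  →  pair(b, pair(f(k(pair(p(a), a), b), p(p(f(b, b)))), a))   [R2 at 1]
3. pair(b, pair(f(k(pair(p(a), a), b), p(p(f(b, b)))), a))  →  pair(b, pair(f(b, p(p(f(b, b)))), a))   [R3 at 2.1.1]
4. pair(b, pair(f(b, p(p(f(b, b)))), a))  →  pair(b, pair(b, a))   [R5 at 2.1]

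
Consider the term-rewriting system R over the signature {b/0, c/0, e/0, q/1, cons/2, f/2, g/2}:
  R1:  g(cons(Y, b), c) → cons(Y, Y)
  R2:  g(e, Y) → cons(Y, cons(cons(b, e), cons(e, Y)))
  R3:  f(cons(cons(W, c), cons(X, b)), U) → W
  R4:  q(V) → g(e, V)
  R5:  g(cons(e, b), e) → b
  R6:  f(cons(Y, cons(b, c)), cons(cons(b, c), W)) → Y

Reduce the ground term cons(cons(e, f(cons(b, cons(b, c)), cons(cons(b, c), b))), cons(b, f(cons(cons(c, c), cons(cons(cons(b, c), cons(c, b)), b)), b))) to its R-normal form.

cons(cons(e, b), cons(b, c))

1. cons(cons(e, f(cons(b, cons(b, c)), cons(cons(b, c), b))), cons(b, f(cons(cons(c, c), cons(cons(cons(b, c), cons(c, b)), b)), b)))  →  cons(cons(e, b), cons(b, f(cons(cons(c, c), cons(cons(cons(b, c), cons(c, b)), b)), b)))   [R6 at 1.2]
2. cons(cons(e, b), cons(b, f(cons(cons(c, c), cons(cons(cons(b, c), cons(c, b)), b)), b)))  →  cons(cons(e, b), cons(b, c))   [R3 at 2.2]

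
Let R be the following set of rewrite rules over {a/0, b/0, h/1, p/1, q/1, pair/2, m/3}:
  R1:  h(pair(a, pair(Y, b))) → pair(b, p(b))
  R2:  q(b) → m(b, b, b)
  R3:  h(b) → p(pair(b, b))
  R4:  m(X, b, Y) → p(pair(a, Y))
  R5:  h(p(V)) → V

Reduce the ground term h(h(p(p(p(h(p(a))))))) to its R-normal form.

1. h(h(p(p(p(h(p(a)))))))  →  h(p(p(h(p(a)))))   [R5 at 1]
2. h(p(p(h(p(a)))))  →  p(h(p(a)))   [R5 at ε]
3. p(h(p(a)))  →  p(a)   [R5 at 1]

p(a)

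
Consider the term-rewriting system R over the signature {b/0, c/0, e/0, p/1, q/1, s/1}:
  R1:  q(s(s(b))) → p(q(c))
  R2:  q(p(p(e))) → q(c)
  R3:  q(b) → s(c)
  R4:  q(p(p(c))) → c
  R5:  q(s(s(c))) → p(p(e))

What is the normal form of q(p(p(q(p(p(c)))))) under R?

1. q(p(p(q(p(p(c))))))  →  q(p(p(c)))   [R4 at 1.1.1]
2. q(p(p(c)))  →  c   [R4 at ε]

c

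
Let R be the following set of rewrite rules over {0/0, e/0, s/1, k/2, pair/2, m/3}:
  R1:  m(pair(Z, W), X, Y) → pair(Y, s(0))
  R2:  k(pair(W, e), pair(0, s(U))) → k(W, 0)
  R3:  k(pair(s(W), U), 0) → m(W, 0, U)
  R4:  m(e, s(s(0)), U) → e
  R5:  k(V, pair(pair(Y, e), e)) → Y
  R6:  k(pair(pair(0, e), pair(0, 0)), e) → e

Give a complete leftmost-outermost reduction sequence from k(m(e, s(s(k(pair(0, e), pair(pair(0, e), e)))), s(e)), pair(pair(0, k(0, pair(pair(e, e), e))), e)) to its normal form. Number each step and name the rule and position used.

1. k(m(e, s(s(k(pair(0, e), pair(pair(0, e), e)))), s(e)), pair(pair(0, k(0, pair(pair(e, e), e))), e))  →  k(m(e, s(s(0)), s(e)), pair(pair(0, k(0, pair(pair(e, e), e))), e))   [R5 at 1.2.1.1]
2. k(m(e, s(s(0)), s(e)), pair(pair(0, k(0, pair(pair(e, e), e))), e))  →  k(e, pair(pair(0, k(0, pair(pair(e, e), e))), e))   [R4 at 1]
3. k(e, pair(pair(0, k(0, pair(pair(e, e), e))), e))  →  k(e, pair(pair(0, e), e))   [R5 at 2.1.2]
4. k(e, pair(pair(0, e), e))  →  0   [R5 at ε]

0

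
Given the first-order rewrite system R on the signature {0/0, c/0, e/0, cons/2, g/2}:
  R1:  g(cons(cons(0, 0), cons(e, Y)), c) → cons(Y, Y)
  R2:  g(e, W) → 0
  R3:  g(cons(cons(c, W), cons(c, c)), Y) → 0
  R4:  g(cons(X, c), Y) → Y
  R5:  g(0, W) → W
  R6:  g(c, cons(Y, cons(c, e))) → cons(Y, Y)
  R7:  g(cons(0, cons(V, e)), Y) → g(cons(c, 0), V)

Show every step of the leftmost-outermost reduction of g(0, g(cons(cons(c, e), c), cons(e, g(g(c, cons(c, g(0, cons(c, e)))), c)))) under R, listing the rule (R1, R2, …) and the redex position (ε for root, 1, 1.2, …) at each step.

1. g(0, g(cons(cons(c, e), c), cons(e, g(g(c, cons(c, g(0, cons(c, e)))), c))))  →  g(cons(cons(c, e), c), cons(e, g(g(c, cons(c, g(0, cons(c, e)))), c)))   [R5 at ε]
2. g(cons(cons(c, e), c), cons(e, g(g(c, cons(c, g(0, cons(c, e)))), c)))  →  cons(e, g(g(c, cons(c, g(0, cons(c, e)))), c))   [R4 at ε]
3. cons(e, g(g(c, cons(c, g(0, cons(c, e)))), c))  →  cons(e, g(g(c, cons(c, cons(c, e))), c))   [R5 at 2.1.2.2]
4. cons(e, g(g(c, cons(c, cons(c, e))), c))  →  cons(e, g(cons(c, c), c))   [R6 at 2.1]
5. cons(e, g(cons(c, c), c))  →  cons(e, c)   [R4 at 2]

cons(e, c)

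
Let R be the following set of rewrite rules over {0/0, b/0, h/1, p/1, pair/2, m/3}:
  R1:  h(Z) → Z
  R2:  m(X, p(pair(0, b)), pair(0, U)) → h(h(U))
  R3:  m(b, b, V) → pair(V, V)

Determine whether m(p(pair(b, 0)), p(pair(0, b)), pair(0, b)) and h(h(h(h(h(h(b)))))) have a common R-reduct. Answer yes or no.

Reduce t₁ = m(p(pair(b, 0)), p(pair(0, b)), pair(0, b)):
1. m(p(pair(b, 0)), p(pair(0, b)), pair(0, b))  →  h(h(b))   [R2 at ε]
2. h(h(b))  →  h(b)   [R1 at ε]
3. h(b)  →  b   [R1 at ε]

Reduce t₂ = h(h(h(h(h(h(b)))))):
1. h(h(h(h(h(h(b))))))  →  h(h(h(h(h(b)))))   [R1 at ε]
2. h(h(h(h(h(b)))))  →  h(h(h(h(b))))   [R1 at ε]
3. h(h(h(h(b))))  →  h(h(h(b)))   [R1 at ε]
4. h(h(h(b)))  →  h(h(b))   [R1 at ε]
5. h(h(b))  →  h(b)   [R1 at ε]
6. h(b)  →  b   [R1 at ε]

yes — NF(t₁) = b, NF(t₂) = b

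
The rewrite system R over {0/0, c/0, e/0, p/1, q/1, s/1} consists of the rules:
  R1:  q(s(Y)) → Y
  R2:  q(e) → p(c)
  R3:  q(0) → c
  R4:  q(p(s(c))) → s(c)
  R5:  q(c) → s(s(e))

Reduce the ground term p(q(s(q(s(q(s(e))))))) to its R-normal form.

1. p(q(s(q(s(q(s(e)))))))  →  p(q(s(q(s(e)))))   [R1 at 1]
2. p(q(s(q(s(e)))))  →  p(q(s(e)))   [R1 at 1]
3. p(q(s(e)))  →  p(e)   [R1 at 1]

p(e)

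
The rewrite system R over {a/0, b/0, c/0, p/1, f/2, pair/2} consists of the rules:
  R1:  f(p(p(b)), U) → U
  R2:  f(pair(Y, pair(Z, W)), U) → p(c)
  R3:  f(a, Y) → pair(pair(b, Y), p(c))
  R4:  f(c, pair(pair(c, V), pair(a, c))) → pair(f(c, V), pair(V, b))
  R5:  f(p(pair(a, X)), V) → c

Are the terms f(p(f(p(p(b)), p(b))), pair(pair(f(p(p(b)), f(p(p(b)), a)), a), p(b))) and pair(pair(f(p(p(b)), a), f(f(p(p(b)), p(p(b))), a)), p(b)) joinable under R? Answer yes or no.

yes — NF(t₁) = pair(pair(a, a), p(b)), NF(t₂) = pair(pair(a, a), p(b))

Reduce t₁ = f(p(f(p(p(b)), p(b))), pair(pair(f(p(p(b)), f(p(p(b)), a)), a), p(b))):
1. f(p(f(p(p(b)), p(b))), pair(pair(f(p(p(b)), f(p(p(b)), a)), a), p(b)))  →  f(p(p(b)), pair(pair(f(p(p(b)), f(p(p(b)), a)), a), p(b)))   [R1 at 1.1]
2. f(p(p(b)), pair(pair(f(p(p(b)), f(p(p(b)), a)), a), p(b)))  →  pair(pair(f(p(p(b)), f(p(p(b)), a)), a), p(b))   [R1 at ε]
3. pair(pair(f(p(p(b)), f(p(p(b)), a)), a), p(b))  →  pair(pair(f(p(p(b)), a), a), p(b))   [R1 at 1.1]
4. pair(pair(f(p(p(b)), a), a), p(b))  →  pair(pair(a, a), p(b))   [R1 at 1.1]

Reduce t₂ = pair(pair(f(p(p(b)), a), f(f(p(p(b)), p(p(b))), a)), p(b)):
1. pair(pair(f(p(p(b)), a), f(f(p(p(b)), p(p(b))), a)), p(b))  →  pair(pair(a, f(f(p(p(b)), p(p(b))), a)), p(b))   [R1 at 1.1]
2. pair(pair(a, f(f(p(p(b)), p(p(b))), a)), p(b))  →  pair(pair(a, f(p(p(b)), a)), p(b))   [R1 at 1.2.1]
3. pair(pair(a, f(p(p(b)), a)), p(b))  →  pair(pair(a, a), p(b))   [R1 at 1.2]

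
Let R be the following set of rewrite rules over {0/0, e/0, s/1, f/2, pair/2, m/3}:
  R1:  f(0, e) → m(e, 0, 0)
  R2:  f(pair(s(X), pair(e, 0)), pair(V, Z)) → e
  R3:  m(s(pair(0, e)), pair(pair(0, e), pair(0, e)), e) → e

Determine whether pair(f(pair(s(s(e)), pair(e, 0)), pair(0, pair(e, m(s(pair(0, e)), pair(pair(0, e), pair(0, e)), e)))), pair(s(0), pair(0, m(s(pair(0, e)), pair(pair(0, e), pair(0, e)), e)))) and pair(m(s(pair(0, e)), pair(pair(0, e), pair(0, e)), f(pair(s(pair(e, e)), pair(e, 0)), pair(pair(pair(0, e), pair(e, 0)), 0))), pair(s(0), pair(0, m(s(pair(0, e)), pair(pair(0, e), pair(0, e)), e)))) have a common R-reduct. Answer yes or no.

yes — NF(t₁) = pair(e, pair(s(0), pair(0, e))), NF(t₂) = pair(e, pair(s(0), pair(0, e)))

Reduce t₁ = pair(f(pair(s(s(e)), pair(e, 0)), pair(0, pair(e, m(s(pair(0, e)), pair(pair(0, e), pair(0, e)), e)))), pair(s(0), pair(0, m(s(pair(0, e)), pair(pair(0, e), pair(0, e)), e)))):
1. pair(f(pair(s(s(e)), pair(e, 0)), pair(0, pair(e, m(s(pair(0, e)), pair(pair(0, e), pair(0, e)), e)))), pair(s(0), pair(0, m(s(pair(0, e)), pair(pair(0, e), pair(0, e)), e))))  →  pair(e, pair(s(0), pair(0, m(s(pair(0, e)), pair(pair(0, e), pair(0, e)), e))))   [R2 at 1]
2. pair(e, pair(s(0), pair(0, m(s(pair(0, e)), pair(pair(0, e), pair(0, e)), e))))  →  pair(e, pair(s(0), pair(0, e)))   [R3 at 2.2.2]

Reduce t₂ = pair(m(s(pair(0, e)), pair(pair(0, e), pair(0, e)), f(pair(s(pair(e, e)), pair(e, 0)), pair(pair(pair(0, e), pair(e, 0)), 0))), pair(s(0), pair(0, m(s(pair(0, e)), pair(pair(0, e), pair(0, e)), e)))):
1. pair(m(s(pair(0, e)), pair(pair(0, e), pair(0, e)), f(pair(s(pair(e, e)), pair(e, 0)), pair(pair(pair(0, e), pair(e, 0)), 0))), pair(s(0), pair(0, m(s(pair(0, e)), pair(pair(0, e), pair(0, e)), e))))  →  pair(m(s(pair(0, e)), pair(pair(0, e), pair(0, e)), e), pair(s(0), pair(0, m(s(pair(0, e)), pair(pair(0, e), pair(0, e)), e))))   [R2 at 1.3]
2. pair(m(s(pair(0, e)), pair(pair(0, e), pair(0, e)), e), pair(s(0), pair(0, m(s(pair(0, e)), pair(pair(0, e), pair(0, e)), e))))  →  pair(e, pair(s(0), pair(0, m(s(pair(0, e)), pair(pair(0, e), pair(0, e)), e))))   [R3 at 1]
3. pair(e, pair(s(0), pair(0, m(s(pair(0, e)), pair(pair(0, e), pair(0, e)), e))))  →  pair(e, pair(s(0), pair(0, e)))   [R3 at 2.2.2]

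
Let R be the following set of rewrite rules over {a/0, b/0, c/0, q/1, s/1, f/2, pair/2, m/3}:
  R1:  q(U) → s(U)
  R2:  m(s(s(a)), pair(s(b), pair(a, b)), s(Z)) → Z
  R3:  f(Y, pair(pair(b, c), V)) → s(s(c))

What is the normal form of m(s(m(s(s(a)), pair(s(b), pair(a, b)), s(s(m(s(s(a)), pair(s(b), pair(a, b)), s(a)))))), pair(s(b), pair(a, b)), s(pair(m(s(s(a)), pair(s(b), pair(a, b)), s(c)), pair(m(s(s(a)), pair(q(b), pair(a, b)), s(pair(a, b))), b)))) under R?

1. m(s(m(s(s(a)), pair(s(b), pair(a, b)), s(s(m(s(s(a)), pair(s(b), pair(a, b)), s(a)))))), pair(s(b), pair(a, b)), s(pair(m(s(s(a)), pair(s(b), pair(a, b)), s(c)), pair(m(s(s(a)), pair(q(b), pair(a, b)), s(pair(a, b))), b))))  →  m(s(s(m(s(s(a)), pair(s(b), pair(a, b)), s(a)))), pair(s(b), pair(a, b)), s(pair(m(s(s(a)), pair(s(b), pair(a, b)), s(c)), pair(m(s(s(a)), pair(q(b), pair(a, b)), s(pair(a, b))), b))))   [R2 at 1.1]
2. m(s(s(m(s(s(a)), pair(s(b), pair(a, b)), s(a)))), pair(s(b), pair(a, b)), s(pair(m(s(s(a)), pair(s(b), pair(a, b)), s(c)), pair(m(s(s(a)), pair(q(b), pair(a, b)), s(pair(a, b))), b))))  →  m(s(s(a)), pair(s(b), pair(a, b)), s(pair(m(s(s(a)), pair(s(b), pair(a, b)), s(c)), pair(m(s(s(a)), pair(q(b), pair(a, b)), s(pair(a, b))), b))))   [R2 at 1.1.1]
3. m(s(s(a)), pair(s(b), pair(a, b)), s(pair(m(s(s(a)), pair(s(b), pair(a, b)), s(c)), pair(m(s(s(a)), pair(q(b), pair(a, b)), s(pair(a, b))), b))))  →  pair(m(s(s(a)), pair(s(b), pair(a, b)), s(c)), pair(m(s(s(a)), pair(q(b), pair(a, b)), s(pair(a, b))), b))   [R2 at ε]
4. pair(m(s(s(a)), pair(s(b), pair(a, b)), s(c)), pair(m(s(s(a)), pair(q(b), pair(a, b)), s(pair(a, b))), b))  →  pair(c, pair(m(s(s(a)), pair(q(b), pair(a, b)), s(pair(a, b))), b))   [R2 at 1]
5. pair(c, pair(m(s(s(a)), pair(q(b), pair(a, b)), s(pair(a, b))), b))  →  pair(c, pair(m(s(s(a)), pair(s(b), pair(a, b)), s(pair(a, b))), b))   [R1 at 2.1.2.1]
6. pair(c, pair(m(s(s(a)), pair(s(b), pair(a, b)), s(pair(a, b))), b))  →  pair(c, pair(pair(a, b), b))   [R2 at 2.1]

pair(c, pair(pair(a, b), b))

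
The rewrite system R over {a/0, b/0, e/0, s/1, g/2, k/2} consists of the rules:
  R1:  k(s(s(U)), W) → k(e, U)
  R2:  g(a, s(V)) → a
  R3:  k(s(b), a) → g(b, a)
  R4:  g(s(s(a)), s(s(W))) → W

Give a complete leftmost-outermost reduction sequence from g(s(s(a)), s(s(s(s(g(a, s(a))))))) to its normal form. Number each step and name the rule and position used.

1. g(s(s(a)), s(s(s(s(g(a, s(a)))))))  →  s(s(g(a, s(a))))   [R4 at ε]
2. s(s(g(a, s(a))))  →  s(s(a))   [R2 at 1.1]

s(s(a))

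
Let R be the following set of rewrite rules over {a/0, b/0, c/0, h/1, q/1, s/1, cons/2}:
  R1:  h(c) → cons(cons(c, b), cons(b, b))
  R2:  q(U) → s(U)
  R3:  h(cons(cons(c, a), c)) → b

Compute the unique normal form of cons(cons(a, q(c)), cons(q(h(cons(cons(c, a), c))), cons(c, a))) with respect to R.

cons(cons(a, s(c)), cons(s(b), cons(c, a)))

1. cons(cons(a, q(c)), cons(q(h(cons(cons(c, a), c))), cons(c, a)))  →  cons(cons(a, s(c)), cons(q(h(cons(cons(c, a), c))), cons(c, a)))   [R2 at 1.2]
2. cons(cons(a, s(c)), cons(q(h(cons(cons(c, a), c))), cons(c, a)))  →  cons(cons(a, s(c)), cons(s(h(cons(cons(c, a), c))), cons(c, a)))   [R2 at 2.1]
3. cons(cons(a, s(c)), cons(s(h(cons(cons(c, a), c))), cons(c, a)))  →  cons(cons(a, s(c)), cons(s(b), cons(c, a)))   [R3 at 2.1.1]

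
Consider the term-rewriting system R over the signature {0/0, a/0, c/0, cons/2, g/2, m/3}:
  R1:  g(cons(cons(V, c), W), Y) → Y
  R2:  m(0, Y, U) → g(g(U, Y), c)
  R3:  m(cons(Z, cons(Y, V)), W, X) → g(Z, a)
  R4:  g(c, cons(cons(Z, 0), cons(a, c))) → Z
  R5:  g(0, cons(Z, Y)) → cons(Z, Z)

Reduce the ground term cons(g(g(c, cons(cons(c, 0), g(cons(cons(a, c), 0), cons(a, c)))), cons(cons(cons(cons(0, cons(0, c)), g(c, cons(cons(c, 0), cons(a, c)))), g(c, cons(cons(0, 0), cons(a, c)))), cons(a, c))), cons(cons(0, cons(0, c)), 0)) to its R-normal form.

1. cons(g(g(c, cons(cons(c, 0), g(cons(cons(a, c), 0), cons(a, c)))), cons(cons(cons(cons(0, cons(0, c)), g(c, cons(cons(c, 0), cons(a, c)))), g(c, cons(cons(0, 0), cons(a, c)))), cons(a, c))), cons(cons(0, cons(0, c)), 0))  →  cons(g(g(c, cons(cons(c, 0), cons(a, c))), cons(cons(cons(cons(0, cons(0, c)), g(c, cons(cons(c, 0), cons(a, c)))), g(c, cons(cons(0, 0), cons(a, c)))), cons(a, c))), cons(cons(0, cons(0, c)), 0))   [R1 at 1.1.2.2]
2. cons(g(g(c, cons(cons(c, 0), cons(a, c))), cons(cons(cons(cons(0, cons(0, c)), g(c, cons(cons(c, 0), cons(a, c)))), g(c, cons(cons(0, 0), cons(a, c)))), cons(a, c))), cons(cons(0, cons(0, c)), 0))  →  cons(g(c, cons(cons(cons(cons(0, cons(0, c)), g(c, cons(cons(c, 0), cons(a, c)))), g(c, cons(cons(0, 0), cons(a, c)))), cons(a, c))), cons(cons(0, cons(0, c)), 0))   [R4 at 1.1]
3. cons(g(c, cons(cons(cons(cons(0, cons(0, c)), g(c, cons(cons(c, 0), cons(a, c)))), g(c, cons(cons(0, 0), cons(a, c)))), cons(a, c))), cons(cons(0, cons(0, c)), 0))  →  cons(g(c, cons(cons(cons(cons(0, cons(0, c)), c), g(c, cons(cons(0, 0), cons(a, c)))), cons(a, c))), cons(cons(0, cons(0, c)), 0))   [R4 at 1.2.1.1.2]
4. cons(g(c, cons(cons(cons(cons(0, cons(0, c)), c), g(c, cons(cons(0, 0), cons(a, c)))), cons(a, c))), cons(cons(0, cons(0, c)), 0))  →  cons(g(c, cons(cons(cons(cons(0, cons(0, c)), c), 0), cons(a, c))), cons(cons(0, cons(0, c)), 0))   [R4 at 1.2.1.2]
5. cons(g(c, cons(cons(cons(cons(0, cons(0, c)), c), 0), cons(a, c))), cons(cons(0, cons(0, c)), 0))  →  cons(cons(cons(0, cons(0, c)), c), cons(cons(0, cons(0, c)), 0))   [R4 at 1]

cons(cons(cons(0, cons(0, c)), c), cons(cons(0, cons(0, c)), 0))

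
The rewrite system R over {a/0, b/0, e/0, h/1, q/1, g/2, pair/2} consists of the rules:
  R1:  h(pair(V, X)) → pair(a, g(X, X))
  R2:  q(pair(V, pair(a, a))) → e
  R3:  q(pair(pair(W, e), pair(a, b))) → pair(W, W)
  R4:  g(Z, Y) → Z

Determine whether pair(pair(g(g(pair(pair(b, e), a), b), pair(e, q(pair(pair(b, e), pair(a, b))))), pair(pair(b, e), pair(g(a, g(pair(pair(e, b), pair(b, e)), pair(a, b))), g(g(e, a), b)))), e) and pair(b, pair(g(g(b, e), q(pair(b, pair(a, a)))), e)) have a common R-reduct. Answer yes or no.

no — NF(t₁) = pair(pair(pair(pair(b, e), a), pair(pair(b, e), pair(a, e))), e), NF(t₂) = pair(b, pair(b, e))

Reduce t₁ = pair(pair(g(g(pair(pair(b, e), a), b), pair(e, q(pair(pair(b, e), pair(a, b))))), pair(pair(b, e), pair(g(a, g(pair(pair(e, b), pair(b, e)), pair(a, b))), g(g(e, a), b)))), e):
1. pair(pair(g(g(pair(pair(b, e), a), b), pair(e, q(pair(pair(b, e), pair(a, b))))), pair(pair(b, e), pair(g(a, g(pair(pair(e, b), pair(b, e)), pair(a, b))), g(g(e, a), b)))), e)  →  pair(pair(g(pair(pair(b, e), a), b), pair(pair(b, e), pair(g(a, g(pair(pair(e, b), pair(b, e)), pair(a, b))), g(g(e, a), b)))), e)   [R4 at 1.1]
2. pair(pair(g(pair(pair(b, e), a), b), pair(pair(b, e), pair(g(a, g(pair(pair(e, b), pair(b, e)), pair(a, b))), g(g(e, a), b)))), e)  →  pair(pair(pair(pair(b, e), a), pair(pair(b, e), pair(g(a, g(pair(pair(e, b), pair(b, e)), pair(a, b))), g(g(e, a), b)))), e)   [R4 at 1.1]
3. pair(pair(pair(pair(b, e), a), pair(pair(b, e), pair(g(a, g(pair(pair(e, b), pair(b, e)), pair(a, b))), g(g(e, a), b)))), e)  →  pair(pair(pair(pair(b, e), a), pair(pair(b, e), pair(a, g(g(e, a), b)))), e)   [R4 at 1.2.2.1]
4. pair(pair(pair(pair(b, e), a), pair(pair(b, e), pair(a, g(g(e, a), b)))), e)  →  pair(pair(pair(pair(b, e), a), pair(pair(b, e), pair(a, g(e, a)))), e)   [R4 at 1.2.2.2]
5. pair(pair(pair(pair(b, e), a), pair(pair(b, e), pair(a, g(e, a)))), e)  →  pair(pair(pair(pair(b, e), a), pair(pair(b, e), pair(a, e))), e)   [R4 at 1.2.2.2]

Reduce t₂ = pair(b, pair(g(g(b, e), q(pair(b, pair(a, a)))), e)):
1. pair(b, pair(g(g(b, e), q(pair(b, pair(a, a)))), e))  →  pair(b, pair(g(b, e), e))   [R4 at 2.1]
2. pair(b, pair(g(b, e), e))  →  pair(b, pair(b, e))   [R4 at 2.1]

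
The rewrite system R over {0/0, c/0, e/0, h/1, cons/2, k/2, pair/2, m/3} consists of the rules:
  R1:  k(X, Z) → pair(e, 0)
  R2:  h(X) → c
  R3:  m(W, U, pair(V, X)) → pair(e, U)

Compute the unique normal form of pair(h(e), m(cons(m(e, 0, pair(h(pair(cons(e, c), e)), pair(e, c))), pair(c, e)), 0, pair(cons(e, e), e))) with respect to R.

pair(c, pair(e, 0))

1. pair(h(e), m(cons(m(e, 0, pair(h(pair(cons(e, c), e)), pair(e, c))), pair(c, e)), 0, pair(cons(e, e), e)))  →  pair(c, m(cons(m(e, 0, pair(h(pair(cons(e, c), e)), pair(e, c))), pair(c, e)), 0, pair(cons(e, e), e)))   [R2 at 1]
2. pair(c, m(cons(m(e, 0, pair(h(pair(cons(e, c), e)), pair(e, c))), pair(c, e)), 0, pair(cons(e, e), e)))  →  pair(c, pair(e, 0))   [R3 at 2]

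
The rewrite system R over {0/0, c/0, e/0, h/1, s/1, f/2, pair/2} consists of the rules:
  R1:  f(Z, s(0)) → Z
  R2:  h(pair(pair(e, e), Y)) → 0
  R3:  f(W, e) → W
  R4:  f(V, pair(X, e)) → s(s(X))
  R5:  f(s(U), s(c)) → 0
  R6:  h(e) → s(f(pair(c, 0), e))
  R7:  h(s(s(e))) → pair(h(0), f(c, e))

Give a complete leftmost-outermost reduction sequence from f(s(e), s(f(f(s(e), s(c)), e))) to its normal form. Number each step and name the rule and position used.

1. f(s(e), s(f(f(s(e), s(c)), e)))  →  f(s(e), s(f(s(e), s(c))))   [R3 at 2.1]
2. f(s(e), s(f(s(e), s(c))))  →  f(s(e), s(0))   [R5 at 2.1]
3. f(s(e), s(0))  →  s(e)   [R1 at ε]

s(e)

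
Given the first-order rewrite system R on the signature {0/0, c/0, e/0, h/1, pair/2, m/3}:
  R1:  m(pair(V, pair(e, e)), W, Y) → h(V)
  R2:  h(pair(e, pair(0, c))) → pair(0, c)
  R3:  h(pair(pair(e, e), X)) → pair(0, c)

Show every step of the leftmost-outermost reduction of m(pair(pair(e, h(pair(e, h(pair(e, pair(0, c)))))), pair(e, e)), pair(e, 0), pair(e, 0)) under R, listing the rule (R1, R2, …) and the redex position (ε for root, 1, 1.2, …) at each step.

1. m(pair(pair(e, h(pair(e, h(pair(e, pair(0, c)))))), pair(e, e)), pair(e, 0), pair(e, 0))  →  h(pair(e, h(pair(e, h(pair(e, pair(0, c)))))))   [R1 at ε]
2. h(pair(e, h(pair(e, h(pair(e, pair(0, c)))))))  →  h(pair(e, h(pair(e, pair(0, c)))))   [R2 at 1.2.1.2]
3. h(pair(e, h(pair(e, pair(0, c)))))  →  h(pair(e, pair(0, c)))   [R2 at 1.2]
4. h(pair(e, pair(0, c)))  →  pair(0, c)   [R2 at ε]

pair(0, c)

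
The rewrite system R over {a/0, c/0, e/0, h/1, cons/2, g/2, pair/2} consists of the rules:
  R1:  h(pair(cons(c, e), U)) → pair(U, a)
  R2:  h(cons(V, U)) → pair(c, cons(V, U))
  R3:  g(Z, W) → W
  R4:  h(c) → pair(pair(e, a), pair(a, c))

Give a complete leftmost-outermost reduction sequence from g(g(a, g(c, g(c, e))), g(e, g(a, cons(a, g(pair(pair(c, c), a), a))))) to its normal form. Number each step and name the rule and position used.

1. g(g(a, g(c, g(c, e))), g(e, g(a, cons(a, g(pair(pair(c, c), a), a)))))  →  g(e, g(a, cons(a, g(pair(pair(c, c), a), a))))   [R3 at ε]
2. g(e, g(a, cons(a, g(pair(pair(c, c), a), a))))  →  g(a, cons(a, g(pair(pair(c, c), a), a)))   [R3 at ε]
3. g(a, cons(a, g(pair(pair(c, c), a), a)))  →  cons(a, g(pair(pair(c, c), a), a))   [R3 at ε]
4. cons(a, g(pair(pair(c, c), a), a))  →  cons(a, a)   [R3 at 2]

cons(a, a)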